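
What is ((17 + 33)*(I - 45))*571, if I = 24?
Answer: -599550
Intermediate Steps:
((17 + 33)*(I - 45))*571 = ((17 + 33)*(24 - 45))*571 = (50*(-21))*571 = -1050*571 = -599550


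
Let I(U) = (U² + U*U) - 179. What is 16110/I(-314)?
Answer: 5370/65671 ≈ 0.081771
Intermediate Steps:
I(U) = -179 + 2*U² (I(U) = (U² + U²) - 179 = 2*U² - 179 = -179 + 2*U²)
16110/I(-314) = 16110/(-179 + 2*(-314)²) = 16110/(-179 + 2*98596) = 16110/(-179 + 197192) = 16110/197013 = 16110*(1/197013) = 5370/65671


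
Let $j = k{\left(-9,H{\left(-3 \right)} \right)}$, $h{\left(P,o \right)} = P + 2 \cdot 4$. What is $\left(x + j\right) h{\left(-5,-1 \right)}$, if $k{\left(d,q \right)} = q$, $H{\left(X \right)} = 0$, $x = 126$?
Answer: $378$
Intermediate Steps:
$h{\left(P,o \right)} = 8 + P$ ($h{\left(P,o \right)} = P + 8 = 8 + P$)
$j = 0$
$\left(x + j\right) h{\left(-5,-1 \right)} = \left(126 + 0\right) \left(8 - 5\right) = 126 \cdot 3 = 378$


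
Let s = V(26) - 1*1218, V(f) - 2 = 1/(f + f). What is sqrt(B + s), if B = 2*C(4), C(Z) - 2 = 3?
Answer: I*sqrt(815243)/26 ≈ 34.727*I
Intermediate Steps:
V(f) = 2 + 1/(2*f) (V(f) = 2 + 1/(f + f) = 2 + 1/(2*f))
C(Z) = 5 (C(Z) = 2 + 3 = 5)
B = 10 (B = 2*5 = 10)
s = -63231/52 (s = (2 + (1/2)/26) - 1*1218 = (2 + (1/2)*(1/26)) - 1218 = (2 + 1/52) - 1218 = 105/52 - 1218 = -63231/52 ≈ -1216.0)
sqrt(B + s) = sqrt(10 - 63231/52) = sqrt(-62711/52) = I*sqrt(815243)/26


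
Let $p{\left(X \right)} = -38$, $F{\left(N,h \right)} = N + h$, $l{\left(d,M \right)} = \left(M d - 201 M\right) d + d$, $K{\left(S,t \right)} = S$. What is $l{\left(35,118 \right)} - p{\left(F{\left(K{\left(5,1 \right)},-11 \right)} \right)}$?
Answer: $-685507$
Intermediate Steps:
$l{\left(d,M \right)} = d + d \left(- 201 M + M d\right)$ ($l{\left(d,M \right)} = \left(- 201 M + M d\right) d + d = d \left(- 201 M + M d\right) + d = d + d \left(- 201 M + M d\right)$)
$l{\left(35,118 \right)} - p{\left(F{\left(K{\left(5,1 \right)},-11 \right)} \right)} = 35 \left(1 - 23718 + 118 \cdot 35\right) - -38 = 35 \left(1 - 23718 + 4130\right) + 38 = 35 \left(-19587\right) + 38 = -685545 + 38 = -685507$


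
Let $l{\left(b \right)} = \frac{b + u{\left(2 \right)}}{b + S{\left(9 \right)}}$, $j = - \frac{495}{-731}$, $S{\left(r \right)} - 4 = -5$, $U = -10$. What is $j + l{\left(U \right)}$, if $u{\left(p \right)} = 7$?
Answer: $\frac{7638}{8041} \approx 0.94988$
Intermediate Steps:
$S{\left(r \right)} = -1$ ($S{\left(r \right)} = 4 - 5 = -1$)
$j = \frac{495}{731}$ ($j = \left(-495\right) \left(- \frac{1}{731}\right) = \frac{495}{731} \approx 0.67715$)
$l{\left(b \right)} = \frac{7 + b}{-1 + b}$ ($l{\left(b \right)} = \frac{b + 7}{b - 1} = \frac{7 + b}{-1 + b}$)
$j + l{\left(U \right)} = \frac{495}{731} + \frac{7 - 10}{-1 - 10} = \frac{495}{731} + \frac{1}{-11} \left(-3\right) = \frac{495}{731} - - \frac{3}{11} = \frac{495}{731} + \frac{3}{11} = \frac{7638}{8041}$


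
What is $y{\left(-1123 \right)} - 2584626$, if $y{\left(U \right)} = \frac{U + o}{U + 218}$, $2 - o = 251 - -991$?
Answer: $- \frac{2339084167}{905} \approx -2.5846 \cdot 10^{6}$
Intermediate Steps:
$o = -1240$ ($o = 2 - \left(251 - -991\right) = 2 - \left(251 + 991\right) = 2 - 1242 = -1240$)
$y{\left(U \right)} = \frac{-1240 + U}{218 + U}$ ($y{\left(U \right)} = \frac{U - 1240}{U + 218} = \frac{-1240 + U}{218 + U}$)
$y{\left(-1123 \right)} - 2584626 = \frac{-1240 - 1123}{218 - 1123} - 2584626 = \frac{1}{-905} \left(-2363\right) - 2584626 = \left(- \frac{1}{905}\right) \left(-2363\right) - 2584626 = \frac{2363}{905} - 2584626 = - \frac{2339084167}{905}$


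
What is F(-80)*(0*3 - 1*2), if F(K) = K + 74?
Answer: 12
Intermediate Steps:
F(K) = 74 + K
F(-80)*(0*3 - 1*2) = (74 - 80)*(0*3 - 1*2) = -6*(0 - 2) = -6*(-2) = 12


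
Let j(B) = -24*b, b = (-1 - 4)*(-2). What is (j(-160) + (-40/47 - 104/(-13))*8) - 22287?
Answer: -1056081/47 ≈ -22470.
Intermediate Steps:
b = 10 (b = -5*(-2) = 10)
j(B) = -240 (j(B) = -24*10 = -240)
(j(-160) + (-40/47 - 104/(-13))*8) - 22287 = (-240 + (-40/47 - 104/(-13))*8) - 22287 = (-240 + (-40*1/47 - 104*(-1/13))*8) - 22287 = (-240 + (-40/47 + 8)*8) - 22287 = (-240 + (336/47)*8) - 22287 = (-240 + 2688/47) - 22287 = -8592/47 - 22287 = -1056081/47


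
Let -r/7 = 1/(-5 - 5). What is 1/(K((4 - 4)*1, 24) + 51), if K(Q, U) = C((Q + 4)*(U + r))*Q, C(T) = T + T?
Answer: 1/51 ≈ 0.019608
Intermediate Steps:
r = 7/10 (r = -7/(-5 - 5) = -7/(-10) = -7*(-⅒) = 7/10 ≈ 0.70000)
C(T) = 2*T
K(Q, U) = 2*Q*(4 + Q)*(7/10 + U) (K(Q, U) = (2*((Q + 4)*(U + 7/10)))*Q = (2*((4 + Q)*(7/10 + U)))*Q = (2*(4 + Q)*(7/10 + U))*Q = 2*Q*(4 + Q)*(7/10 + U))
1/(K((4 - 4)*1, 24) + 51) = 1/(((4 - 4)*1)*(28 + 7*((4 - 4)*1) + 40*24 + 10*((4 - 4)*1)*24)/5 + 51) = 1/((0*1)*(28 + 7*(0*1) + 960 + 10*(0*1)*24)/5 + 51) = 1/((⅕)*0*(28 + 7*0 + 960 + 10*0*24) + 51) = 1/((⅕)*0*(28 + 0 + 960 + 0) + 51) = 1/((⅕)*0*988 + 51) = 1/(0 + 51) = 1/51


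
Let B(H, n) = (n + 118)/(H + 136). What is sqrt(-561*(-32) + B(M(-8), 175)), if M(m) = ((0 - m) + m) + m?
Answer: 7*sqrt(93802)/16 ≈ 133.99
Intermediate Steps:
M(m) = m (M(m) = (-m + m) + m = 0 + m = m)
B(H, n) = (118 + n)/(136 + H)
sqrt(-561*(-32) + B(M(-8), 175)) = sqrt(-561*(-32) + (118 + 175)/(136 - 8)) = sqrt(17952 + 293/128) = sqrt(2298149/128) = 7*sqrt(93802)/16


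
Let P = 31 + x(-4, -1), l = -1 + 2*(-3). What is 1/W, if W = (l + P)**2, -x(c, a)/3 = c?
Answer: 1/1296 ≈ 0.00077160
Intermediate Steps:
x(c, a) = -3*c
l = -7 (l = -1 - 6 = -7)
P = 43 (P = 31 - 3*(-4) = 31 + 12 = 43)
W = 1296 (W = (-7 + 43)**2 = 36**2 = 1296)
1/W = 1/1296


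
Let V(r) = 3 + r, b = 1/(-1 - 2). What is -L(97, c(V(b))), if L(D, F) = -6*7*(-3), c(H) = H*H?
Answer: -126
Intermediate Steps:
b = -1/3 (b = 1/(-3) = -1/3 ≈ -0.33333)
c(H) = H**2
L(D, F) = 126 (L(D, F) = -42*(-3) = 126)
-L(97, c(V(b))) = -1*126 = -126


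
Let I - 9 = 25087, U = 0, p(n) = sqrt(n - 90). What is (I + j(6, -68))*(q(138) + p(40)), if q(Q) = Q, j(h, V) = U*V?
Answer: 3463248 + 125480*I*sqrt(2) ≈ 3.4632e+6 + 1.7746e+5*I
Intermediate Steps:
p(n) = sqrt(-90 + n)
j(h, V) = 0 (j(h, V) = 0*V = 0)
I = 25096 (I = 9 + 25087 = 25096)
(I + j(6, -68))*(q(138) + p(40)) = (25096 + 0)*(138 + sqrt(-90 + 40)) = 25096*(138 + sqrt(-50)) = 25096*(138 + 5*I*sqrt(2)) = 3463248 + 125480*I*sqrt(2)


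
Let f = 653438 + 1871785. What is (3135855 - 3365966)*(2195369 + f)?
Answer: -1086260145712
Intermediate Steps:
f = 2525223
(3135855 - 3365966)*(2195369 + f) = (3135855 - 3365966)*(2195369 + 2525223) = -230111*4720592 = -1086260145712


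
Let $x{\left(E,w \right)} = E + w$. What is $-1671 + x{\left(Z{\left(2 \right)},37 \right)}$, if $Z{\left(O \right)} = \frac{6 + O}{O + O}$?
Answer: $-1632$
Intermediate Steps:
$Z{\left(O \right)} = \frac{6 + O}{2 O}$
$-1671 + x{\left(Z{\left(2 \right)},37 \right)} = -1671 + \left(\frac{6 + 2}{2 \cdot 2} + 37\right) = -1671 + \left(\frac{1}{2} \cdot \frac{1}{2} \cdot 8 + 37\right) = -1671 + \left(2 + 37\right) = -1671 + 39 = -1632$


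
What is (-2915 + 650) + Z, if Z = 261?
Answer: -2004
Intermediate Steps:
(-2915 + 650) + Z = (-2915 + 650) + 261 = -2265 + 261 = -2004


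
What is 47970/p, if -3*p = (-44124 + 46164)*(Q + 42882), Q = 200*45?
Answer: -1599/1175992 ≈ -0.0013597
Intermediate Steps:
Q = 9000
p = -35279760 (p = -(-44124 + 46164)*(9000 + 42882)/3 = -680*51882 = -1/3*105839280 = -35279760)
47970/p = 47970/(-35279760) = 47970*(-1/35279760) = -1599/1175992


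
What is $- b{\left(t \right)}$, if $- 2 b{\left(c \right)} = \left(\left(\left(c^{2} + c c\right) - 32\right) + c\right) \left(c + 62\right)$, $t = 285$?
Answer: $\frac{56457941}{2} \approx 2.8229 \cdot 10^{7}$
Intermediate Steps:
$b{\left(c \right)} = - \frac{\left(62 + c\right) \left(-32 + c + 2 c^{2}\right)}{2}$ ($b{\left(c \right)} = - \frac{\left(\left(\left(c^{2} + c c\right) - 32\right) + c\right) \left(c + 62\right)}{2} = - \frac{\left(\left(\left(c^{2} + c^{2}\right) - 32\right) + c\right) \left(62 + c\right)}{2} = - \frac{\left(\left(2 c^{2} - 32\right) + c\right) \left(62 + c\right)}{2} = - \frac{\left(\left(-32 + 2 c^{2}\right) + c\right) \left(62 + c\right)}{2} = - \frac{\left(-32 + c + 2 c^{2}\right) \left(62 + c\right)}{2} = - \frac{\left(62 + c\right) \left(-32 + c + 2 c^{2}\right)}{2}$)
$- b{\left(t \right)} = - (992 - 285^{3} - 4275 - \frac{125 \cdot 285^{2}}{2}) = - (992 - 23149125 - 4275 - \frac{10153125}{2}) = \left(-1\right) \left(- \frac{56457941}{2}\right) = \frac{56457941}{2}$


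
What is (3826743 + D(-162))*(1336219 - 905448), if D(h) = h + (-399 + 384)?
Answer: 1648373662386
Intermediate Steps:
D(h) = -15 + h (D(h) = h - 15 = -15 + h)
(3826743 + D(-162))*(1336219 - 905448) = (3826743 + (-15 - 162))*(1336219 - 905448) = (3826743 - 177)*430771 = 3826566*430771 = 1648373662386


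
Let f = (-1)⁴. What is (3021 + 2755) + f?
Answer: 5777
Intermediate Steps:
f = 1
(3021 + 2755) + f = (3021 + 2755) + 1 = 5776 + 1 = 5777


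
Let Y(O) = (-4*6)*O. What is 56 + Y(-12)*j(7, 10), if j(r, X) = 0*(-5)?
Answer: 56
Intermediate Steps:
j(r, X) = 0
Y(O) = -24*O
56 + Y(-12)*j(7, 10) = 56 - 24*(-12)*0 = 56 + 288*0 = 56 + 0 = 56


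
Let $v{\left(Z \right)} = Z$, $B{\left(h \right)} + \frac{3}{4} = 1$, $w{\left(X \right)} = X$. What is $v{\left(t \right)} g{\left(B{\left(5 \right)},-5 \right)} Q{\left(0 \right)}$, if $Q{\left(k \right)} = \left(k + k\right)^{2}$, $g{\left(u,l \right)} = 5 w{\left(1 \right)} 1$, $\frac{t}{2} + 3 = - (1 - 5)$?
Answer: $0$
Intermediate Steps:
$B{\left(h \right)} = \frac{1}{4}$ ($B{\left(h \right)} = - \frac{3}{4} + 1 = \frac{1}{4}$)
$t = 2$ ($t = -6 + 2 \left(- (1 - 5)\right) = -6 + 2 \left(\left(-1\right) \left(-4\right)\right) = -6 + 2 \cdot 4 = -6 + 8 = 2$)
$g{\left(u,l \right)} = 5$ ($g{\left(u,l \right)} = 5 \cdot 1 \cdot 1 = 5 \cdot 1 = 5$)
$Q{\left(k \right)} = 4 k^{2}$ ($Q{\left(k \right)} = \left(2 k\right)^{2} = 4 k^{2}$)
$v{\left(t \right)} g{\left(B{\left(5 \right)},-5 \right)} Q{\left(0 \right)} = 2 \cdot 5 \cdot 4 \cdot 0^{2} = 10 \cdot 4 \cdot 0 = 10 \cdot 0 = 0$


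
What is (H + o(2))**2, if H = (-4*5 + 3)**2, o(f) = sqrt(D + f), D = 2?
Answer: 84681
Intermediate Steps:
o(f) = sqrt(2 + f)
H = 289 (H = (-20 + 3)**2 = (-17)**2 = 289)
(H + o(2))**2 = (289 + sqrt(2 + 2))**2 = (289 + sqrt(4))**2 = (289 + 2)**2 = 291**2 = 84681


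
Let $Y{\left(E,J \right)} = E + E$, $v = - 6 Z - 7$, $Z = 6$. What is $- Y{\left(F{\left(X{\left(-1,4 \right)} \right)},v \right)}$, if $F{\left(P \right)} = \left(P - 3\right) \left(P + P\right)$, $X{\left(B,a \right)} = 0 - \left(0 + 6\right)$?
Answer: $-216$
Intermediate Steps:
$X{\left(B,a \right)} = -6$ ($X{\left(B,a \right)} = 0 - 6 = -6$)
$F{\left(P \right)} = 2 P \left(-3 + P\right)$ ($F{\left(P \right)} = \left(-3 + P\right) 2 P = 2 P \left(-3 + P\right)$)
$v = -43$ ($v = \left(-6\right) 6 - 7 = -36 - 7 = -43$)
$Y{\left(E,J \right)} = 2 E$
$- Y{\left(F{\left(X{\left(-1,4 \right)} \right)},v \right)} = - 2 \cdot 2 \left(-6\right) \left(-3 - 6\right) = - 2 \cdot 2 \left(-6\right) \left(-9\right) = - 2 \cdot 108 = \left(-1\right) 216 = -216$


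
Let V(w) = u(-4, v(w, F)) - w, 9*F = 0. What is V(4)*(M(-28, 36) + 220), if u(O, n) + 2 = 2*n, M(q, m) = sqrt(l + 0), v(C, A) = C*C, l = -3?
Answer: 5720 + 26*I*sqrt(3) ≈ 5720.0 + 45.033*I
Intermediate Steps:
F = 0 (F = (1/9)*0 = 0)
v(C, A) = C**2
M(q, m) = I*sqrt(3) (M(q, m) = sqrt(-3 + 0) = sqrt(-3) = I*sqrt(3))
u(O, n) = -2 + 2*n
V(w) = -2 - w + 2*w**2 (V(w) = (-2 + 2*w**2) - w = -2 - w + 2*w**2)
V(4)*(M(-28, 36) + 220) = (-2 - 1*4 + 2*4**2)*(I*sqrt(3) + 220) = (-2 - 4 + 2*16)*(220 + I*sqrt(3)) = (-2 - 4 + 32)*(220 + I*sqrt(3)) = 26*(220 + I*sqrt(3)) = 5720 + 26*I*sqrt(3)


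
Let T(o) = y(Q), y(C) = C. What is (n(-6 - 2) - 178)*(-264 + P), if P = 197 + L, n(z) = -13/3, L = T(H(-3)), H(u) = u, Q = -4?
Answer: 38837/3 ≈ 12946.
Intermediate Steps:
T(o) = -4
L = -4
n(z) = -13/3 (n(z) = -13*1/3 = -13/3)
P = 193 (P = 197 - 4 = 193)
(n(-6 - 2) - 178)*(-264 + P) = (-13/3 - 178)*(-264 + 193) = -547/3*(-71) = 38837/3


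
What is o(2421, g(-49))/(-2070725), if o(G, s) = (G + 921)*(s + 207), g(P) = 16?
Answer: -745266/2070725 ≈ -0.35991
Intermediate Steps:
o(G, s) = (207 + s)*(921 + G) (o(G, s) = (921 + G)*(207 + s) = (207 + s)*(921 + G))
o(2421, g(-49))/(-2070725) = (190647 + 207*2421 + 921*16 + 2421*16)/(-2070725) = (190647 + 501147 + 14736 + 38736)*(-1/2070725) = 745266*(-1/2070725) = -745266/2070725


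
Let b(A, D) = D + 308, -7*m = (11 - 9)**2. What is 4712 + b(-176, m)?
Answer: 35136/7 ≈ 5019.4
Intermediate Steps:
m = -4/7 (m = -(11 - 9)**2/7 = -1/7*2**2 = -1/7*4 = -4/7 ≈ -0.57143)
b(A, D) = 308 + D
4712 + b(-176, m) = 4712 + (308 - 4/7) = 4712 + 2152/7 = 35136/7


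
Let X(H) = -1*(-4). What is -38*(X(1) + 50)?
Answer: -2052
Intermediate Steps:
X(H) = 4
-38*(X(1) + 50) = -38*(4 + 50) = -38*54 = -2052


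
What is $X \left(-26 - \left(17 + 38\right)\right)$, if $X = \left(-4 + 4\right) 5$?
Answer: $0$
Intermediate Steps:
$X = 0$ ($X = 0 \cdot 5 = 0$)
$X \left(-26 - \left(17 + 38\right)\right) = 0 \left(-26 - \left(17 + 38\right)\right) = 0 \left(-26 - 55\right) = 0 \left(-81\right) = 0$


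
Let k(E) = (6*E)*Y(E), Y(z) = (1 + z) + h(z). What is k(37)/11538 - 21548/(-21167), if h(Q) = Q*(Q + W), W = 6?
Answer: 439078465/13568047 ≈ 32.361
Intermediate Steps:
h(Q) = Q*(6 + Q) (h(Q) = Q*(Q + 6) = Q*(6 + Q))
Y(z) = 1 + z + z*(6 + z) (Y(z) = (1 + z) + z*(6 + z) = 1 + z + z*(6 + z))
k(E) = 6*E*(1 + E + E*(6 + E)) (k(E) = (6*E)*(1 + E + E*(6 + E)) = 6*E*(1 + E + E*(6 + E)))
k(37)/11538 - 21548/(-21167) = (6*37*(1 + 37 + 37*(6 + 37)))/11538 - 21548/(-21167) = (6*37*(1 + 37 + 37*43))*(1/11538) - 21548*(-1/21167) = (6*37*(1 + 37 + 1591))*(1/11538) + 21548/21167 = (6*37*1629)*(1/11538) + 21548/21167 = 361638*(1/11538) + 21548/21167 = 20091/641 + 21548/21167 = 439078465/13568047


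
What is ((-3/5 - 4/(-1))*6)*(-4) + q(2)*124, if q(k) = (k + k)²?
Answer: 9512/5 ≈ 1902.4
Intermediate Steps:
q(k) = 4*k² (q(k) = (2*k)² = 4*k²)
((-3/5 - 4/(-1))*6)*(-4) + q(2)*124 = ((-3/5 - 4/(-1))*6)*(-4) + (4*2²)*124 = ((-3*⅕ - 4*(-1))*6)*(-4) + (4*4)*124 = ((-⅗ + 4)*6)*(-4) + 16*124 = ((17/5)*6)*(-4) + 1984 = (102/5)*(-4) + 1984 = -408/5 + 1984 = 9512/5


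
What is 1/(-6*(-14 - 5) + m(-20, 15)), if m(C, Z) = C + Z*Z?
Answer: 1/319 ≈ 0.0031348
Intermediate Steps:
m(C, Z) = C + Z²
1/(-6*(-14 - 5) + m(-20, 15)) = 1/(-6*(-14 - 5) + (-20 + 15²)) = 1/(-6*(-19) + (-20 + 225)) = 1/(114 + 205) = 1/319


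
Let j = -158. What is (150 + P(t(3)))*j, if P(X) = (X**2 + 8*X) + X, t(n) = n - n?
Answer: -23700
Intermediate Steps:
t(n) = 0
P(X) = X**2 + 9*X
(150 + P(t(3)))*j = (150 + 0*(9 + 0))*(-158) = (150 + 0*9)*(-158) = (150 + 0)*(-158) = 150*(-158) = -23700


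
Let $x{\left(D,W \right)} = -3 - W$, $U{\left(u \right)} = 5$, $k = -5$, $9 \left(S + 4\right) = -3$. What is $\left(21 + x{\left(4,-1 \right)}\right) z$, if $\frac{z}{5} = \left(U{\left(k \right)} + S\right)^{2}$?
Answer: $\frac{380}{9} \approx 42.222$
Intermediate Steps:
$S = - \frac{13}{3}$ ($S = -4 + \frac{1}{9} \left(-3\right) = -4 - \frac{1}{3} = - \frac{13}{3} \approx -4.3333$)
$z = \frac{20}{9}$ ($z = 5 \left(5 - \frac{13}{3}\right)^{2} = 5 \left(\frac{2}{3}\right)^{2} = 5 \cdot \frac{4}{9} = \frac{20}{9} \approx 2.2222$)
$\left(21 + x{\left(4,-1 \right)}\right) z = \left(21 - 2\right) \frac{20}{9} = 19 \cdot \frac{20}{9} = \frac{380}{9}$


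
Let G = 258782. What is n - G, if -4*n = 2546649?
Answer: -3581777/4 ≈ -8.9544e+5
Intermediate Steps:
n = -2546649/4 (n = -¼*2546649 = -2546649/4 ≈ -6.3666e+5)
n - G = -2546649/4 - 1*258782 = -2546649/4 - 258782 = -3581777/4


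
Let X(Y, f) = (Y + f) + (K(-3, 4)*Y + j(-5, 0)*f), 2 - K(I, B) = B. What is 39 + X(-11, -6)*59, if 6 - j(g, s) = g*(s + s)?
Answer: -1790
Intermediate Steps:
K(I, B) = 2 - B
j(g, s) = 6 - 2*g*s (j(g, s) = 6 - g*(s + s) = 6 - g*2*s = 6 - 2*g*s)
X(Y, f) = -Y + 7*f (X(Y, f) = (Y + f) + ((2 - 1*4)*Y + (6 - 2*(-5)*0)*f) = (Y + f) + ((2 - 4)*Y + (6 + 0)*f) = (Y + f) + (-2*Y + 6*f) = -Y + 7*f)
39 + X(-11, -6)*59 = 39 + (-1*(-11) + 7*(-6))*59 = 39 + (11 - 42)*59 = 39 - 31*59 = 39 - 1829 = -1790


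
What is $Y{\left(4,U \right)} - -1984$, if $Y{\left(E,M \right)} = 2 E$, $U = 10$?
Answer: $1992$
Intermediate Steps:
$Y{\left(4,U \right)} - -1984 = 2 \cdot 4 - -1984 = 8 + 1984 = 1992$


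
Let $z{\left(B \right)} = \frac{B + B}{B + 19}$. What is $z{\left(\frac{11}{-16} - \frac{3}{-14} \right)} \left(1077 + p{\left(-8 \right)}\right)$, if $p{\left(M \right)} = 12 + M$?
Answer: $- \frac{114586}{2075} \approx -55.222$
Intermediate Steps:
$z{\left(B \right)} = \frac{2 B}{19 + B}$
$z{\left(\frac{11}{-16} - \frac{3}{-14} \right)} \left(1077 + p{\left(-8 \right)}\right) = \frac{2 \left(\frac{11}{-16} - \frac{3}{-14}\right)}{19 + \left(\frac{11}{-16} - \frac{3}{-14}\right)} \left(1077 + \left(12 - 8\right)\right) = \frac{2 \left(11 \left(- \frac{1}{16}\right) - - \frac{3}{14}\right)}{19 + \left(11 \left(- \frac{1}{16}\right) - - \frac{3}{14}\right)} \left(1077 + 4\right) = \frac{2 \left(- \frac{11}{16} + \frac{3}{14}\right)}{19 + \left(- \frac{11}{16} + \frac{3}{14}\right)} 1081 = 2 \left(- \frac{53}{112}\right) \frac{1}{19 - \frac{53}{112}} \cdot 1081 = 2 \left(- \frac{53}{112}\right) \frac{1}{\frac{2075}{112}} \cdot 1081 = 2 \left(- \frac{53}{112}\right) \frac{112}{2075} \cdot 1081 = \left(- \frac{106}{2075}\right) 1081 = - \frac{114586}{2075}$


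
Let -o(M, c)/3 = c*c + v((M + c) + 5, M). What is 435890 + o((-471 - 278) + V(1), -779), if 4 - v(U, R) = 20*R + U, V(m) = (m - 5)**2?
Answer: -1433146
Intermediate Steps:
V(m) = (-5 + m)**2
v(U, R) = 4 - U - 20*R (v(U, R) = 4 - (20*R + U) = 4 - (U + 20*R) = 4 + (-U - 20*R) = 4 - U - 20*R)
o(M, c) = 3 - 3*c**2 + 3*c + 63*M (o(M, c) = -3*(c*c + (4 - ((M + c) + 5) - 20*M)) = -3*(c**2 + (4 - (5 + M + c) - 20*M)) = -3*(c**2 + (4 + (-5 - M - c) - 20*M)) = -3*(c**2 + (-1 - c - 21*M)) = -3*(-1 + c**2 - c - 21*M) = 3 - 3*c**2 + 3*c + 63*M)
435890 + o((-471 - 278) + V(1), -779) = 435890 + (3 - 3*(-779)**2 + 3*(-779) + 63*((-471 - 278) + (-5 + 1)**2)) = 435890 + (3 - 3*606841 - 2337 + 63*(-749 + (-4)**2)) = 435890 + (3 - 1820523 - 2337 + 63*(-749 + 16)) = 435890 + (3 - 1820523 - 2337 + 63*(-733)) = 435890 + (3 - 1820523 - 2337 - 46179) = 435890 - 1869036 = -1433146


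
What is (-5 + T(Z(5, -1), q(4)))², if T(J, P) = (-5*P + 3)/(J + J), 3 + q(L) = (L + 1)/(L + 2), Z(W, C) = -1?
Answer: 20449/144 ≈ 142.01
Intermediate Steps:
q(L) = -3 + (1 + L)/(2 + L) (q(L) = -3 + (L + 1)/(L + 2) = -3 + (1 + L)/(2 + L))
T(J, P) = (3 - 5*P)/(2*J) (T(J, P) = (3 - 5*P)/((2*J)) = (3 - 5*P)*(1/(2*J)) = (3 - 5*P)/(2*J))
(-5 + T(Z(5, -1), q(4)))² = (-5 + (½)*(3 - 5*(-5 - 2*4)/(2 + 4))/(-1))² = (-5 + (½)*(-1)*(3 - 5*(-5 - 8)/6))² = (-5 + (½)*(-1)*(3 - 5*(-13)/6))² = (-5 + (½)*(-1)*(3 - 5*(-13/6)))² = (-5 + (½)*(-1)*(3 + 65/6))² = (-5 + (½)*(-1)*(83/6))² = (-5 - 83/12)² = (-143/12)² = 20449/144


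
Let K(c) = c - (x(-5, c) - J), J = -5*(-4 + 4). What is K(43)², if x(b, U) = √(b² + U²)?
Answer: (43 - √1874)² ≈ 0.083939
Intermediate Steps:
x(b, U) = √(U² + b²)
J = 0 (J = -5*0 = 0)
K(c) = c - √(25 + c²) (K(c) = c - (√(c² + (-5)²) - 1*0) = c - (√(c² + 25) + 0) = c - (√(25 + c²) + 0) = c - √(25 + c²))
K(43)² = (43 - √(25 + 43²))² = (43 - √(25 + 1849))² = (43 - √1874)²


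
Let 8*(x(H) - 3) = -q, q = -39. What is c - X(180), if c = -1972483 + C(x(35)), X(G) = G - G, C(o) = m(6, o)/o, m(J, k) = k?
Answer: -1972482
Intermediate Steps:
x(H) = 63/8 (x(H) = 3 + (-1*(-39))/8 = 3 + (⅛)*39 = 3 + 39/8 = 63/8)
C(o) = 1 (C(o) = o/o = 1)
X(G) = 0
c = -1972482 (c = -1972483 + 1 = -1972482)
c - X(180) = -1972482 - 1*0 = -1972482 + 0 = -1972482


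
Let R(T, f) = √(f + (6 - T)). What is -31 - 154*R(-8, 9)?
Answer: -31 - 154*√23 ≈ -769.56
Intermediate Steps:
R(T, f) = √(6 + f - T)
-31 - 154*R(-8, 9) = -31 - 154*√(6 + 9 - 1*(-8)) = -31 - 154*√(6 + 9 + 8) = -31 - 154*√23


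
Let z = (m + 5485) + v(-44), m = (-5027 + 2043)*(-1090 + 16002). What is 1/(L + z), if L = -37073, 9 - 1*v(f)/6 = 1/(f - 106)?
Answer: -25/1113223549 ≈ -2.2457e-8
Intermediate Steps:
m = -44497408 (m = -2984*14912 = -44497408)
v(f) = 54 - 6/(-106 + f) (v(f) = 54 - 6/(f - 106) = 54 - 6/(-106 + f))
z = -1112296724/25 (z = (-44497408 + 5485) + 6*(-955 + 9*(-44))/(-106 - 44) = -44491923 + 6*(-955 - 396)/(-150) = -44491923 + 6*(-1/150)*(-1351) = -44491923 + 1351/25 = -1112296724/25 ≈ -4.4492e+7)
1/(L + z) = 1/(-37073 - 1112296724/25) = 1/(-1113223549/25) = -25/1113223549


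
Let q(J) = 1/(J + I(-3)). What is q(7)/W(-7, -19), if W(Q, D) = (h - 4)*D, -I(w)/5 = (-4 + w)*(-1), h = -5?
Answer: -1/4788 ≈ -0.00020886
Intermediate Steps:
I(w) = -20 + 5*w (I(w) = -5*(-4 + w)*(-1) = -5*(4 - w) = -20 + 5*w)
W(Q, D) = -9*D (W(Q, D) = (-5 - 4)*D = -9*D)
q(J) = 1/(-35 + J) (q(J) = 1/(J + (-20 + 5*(-3))) = 1/(J + (-20 - 15)) = 1/(J - 35) = 1/(-35 + J))
q(7)/W(-7, -19) = 1/((-35 + 7)*((-9*(-19)))) = 1/(-28*171) = -1/28*1/171 = -1/4788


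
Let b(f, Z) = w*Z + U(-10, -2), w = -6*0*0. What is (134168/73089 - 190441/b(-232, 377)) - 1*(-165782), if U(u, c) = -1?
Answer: 26036117015/73089 ≈ 3.5623e+5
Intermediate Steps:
w = 0 (w = 0*0 = 0)
b(f, Z) = -1 (b(f, Z) = 0*Z - 1 = 0 - 1 = -1)
(134168/73089 - 190441/b(-232, 377)) - 1*(-165782) = (134168/73089 - 190441/(-1)) - 1*(-165782) = (134168*(1/73089) - 190441*(-1)) + 165782 = (134168/73089 + 190441) + 165782 = 13919276417/73089 + 165782 = 26036117015/73089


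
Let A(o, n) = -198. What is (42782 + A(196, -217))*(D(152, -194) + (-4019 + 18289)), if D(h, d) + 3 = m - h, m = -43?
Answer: 599242048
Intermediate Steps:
D(h, d) = -46 - h (D(h, d) = -3 + (-43 - h) = -46 - h)
(42782 + A(196, -217))*(D(152, -194) + (-4019 + 18289)) = (42782 - 198)*((-46 - 1*152) + (-4019 + 18289)) = 42584*((-46 - 152) + 14270) = 42584*(-198 + 14270) = 42584*14072 = 599242048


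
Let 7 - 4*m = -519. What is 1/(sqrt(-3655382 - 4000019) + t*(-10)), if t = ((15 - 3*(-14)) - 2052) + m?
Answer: 18635/354918626 - I*sqrt(7655401)/354918626 ≈ 5.2505e-5 - 7.7957e-6*I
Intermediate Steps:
m = 263/2 (m = 7/4 - 1/4*(-519) = 7/4 + 519/4 = 263/2 ≈ 131.50)
t = -3727/2 (t = ((15 - 3*(-14)) - 2052) + 263/2 = ((15 + 42) - 2052) + 263/2 = (57 - 2052) + 263/2 = -1995 + 263/2 = -3727/2 ≈ -1863.5)
1/(sqrt(-3655382 - 4000019) + t*(-10)) = 1/(sqrt(-3655382 - 4000019) - 3727/2*(-10)) = 1/(sqrt(-7655401) + 18635) = 1/(I*sqrt(7655401) + 18635) = 1/(18635 + I*sqrt(7655401))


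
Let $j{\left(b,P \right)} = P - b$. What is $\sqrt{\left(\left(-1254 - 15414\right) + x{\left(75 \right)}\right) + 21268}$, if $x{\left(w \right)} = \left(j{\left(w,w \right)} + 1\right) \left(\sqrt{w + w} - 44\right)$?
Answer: $\sqrt{4556 + 5 \sqrt{6}} \approx 67.589$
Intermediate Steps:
$x{\left(w \right)} = -44 + \sqrt{2} \sqrt{w}$ ($x{\left(w \right)} = \left(\left(w - w\right) + 1\right) \left(\sqrt{w + w} - 44\right) = \left(0 + 1\right) \left(\sqrt{2 w} - 44\right) = 1 \left(\sqrt{2} \sqrt{w} - 44\right) = 1 \left(-44 + \sqrt{2} \sqrt{w}\right) = -44 + \sqrt{2} \sqrt{w}$)
$\sqrt{\left(\left(-1254 - 15414\right) + x{\left(75 \right)}\right) + 21268} = \sqrt{\left(\left(-1254 - 15414\right) - \left(44 - \sqrt{2} \sqrt{75}\right)\right) + 21268} = \sqrt{\left(-16668 - \left(44 - \sqrt{2} \cdot 5 \sqrt{3}\right)\right) + 21268} = \sqrt{\left(-16668 - \left(44 - 5 \sqrt{6}\right)\right) + 21268} = \sqrt{\left(-16712 + 5 \sqrt{6}\right) + 21268} = \sqrt{4556 + 5 \sqrt{6}}$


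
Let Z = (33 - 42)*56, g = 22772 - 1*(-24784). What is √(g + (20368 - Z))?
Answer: 2*√17107 ≈ 261.59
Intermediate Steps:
g = 47556 (g = 22772 + 24784 = 47556)
Z = -504 (Z = -9*56 = -504)
√(g + (20368 - Z)) = √(47556 + (20368 - 1*(-504))) = √(47556 + (20368 + 504)) = √(47556 + 20872) = √68428 = 2*√17107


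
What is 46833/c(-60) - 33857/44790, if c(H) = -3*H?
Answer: 7746503/29860 ≈ 259.43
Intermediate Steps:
46833/c(-60) - 33857/44790 = 46833/((-3*(-60))) - 33857/44790 = 46833/180 - 33857*1/44790 = 46833*(1/180) - 33857/44790 = 15611/60 - 33857/44790 = 7746503/29860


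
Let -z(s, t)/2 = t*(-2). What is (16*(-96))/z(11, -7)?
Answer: 384/7 ≈ 54.857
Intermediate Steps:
z(s, t) = 4*t (z(s, t) = -2*t*(-2) = -(-4)*t = 4*t)
(16*(-96))/z(11, -7) = (16*(-96))/((4*(-7))) = -1536/(-28) = -1536*(-1/28) = 384/7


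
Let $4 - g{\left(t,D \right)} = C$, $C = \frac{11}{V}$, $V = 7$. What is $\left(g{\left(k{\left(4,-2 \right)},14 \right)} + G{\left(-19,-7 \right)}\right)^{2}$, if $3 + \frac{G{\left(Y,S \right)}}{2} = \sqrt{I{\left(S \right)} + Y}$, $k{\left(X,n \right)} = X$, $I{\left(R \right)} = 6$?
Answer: $\frac{\left(25 - 14 i \sqrt{13}\right)^{2}}{49} \approx -39.245 - 51.508 i$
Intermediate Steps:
$C = \frac{11}{7} \approx 1.5714$
$g{\left(t,D \right)} = \frac{17}{7}$ ($g{\left(t,D \right)} = 4 - \frac{11}{7} = \frac{17}{7}$)
$G{\left(Y,S \right)} = -6 + 2 \sqrt{6 + Y}$
$\left(g{\left(k{\left(4,-2 \right)},14 \right)} + G{\left(-19,-7 \right)}\right)^{2} = \left(\frac{17}{7} - \left(6 - 2 \sqrt{6 - 19}\right)\right)^{2} = \left(\frac{17}{7} - \left(6 - 2 \sqrt{-13}\right)\right)^{2} = \left(\frac{17}{7} - \left(6 - 2 i \sqrt{13}\right)\right)^{2} = \left(- \frac{25}{7} + 2 i \sqrt{13}\right)^{2}$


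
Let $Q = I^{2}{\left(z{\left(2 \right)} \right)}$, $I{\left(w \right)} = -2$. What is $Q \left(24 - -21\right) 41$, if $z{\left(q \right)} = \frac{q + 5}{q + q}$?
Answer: $7380$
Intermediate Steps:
$z{\left(q \right)} = \frac{5 + q}{2 q}$
$Q = 4$ ($Q = \left(-2\right)^{2} = 4$)
$Q \left(24 - -21\right) 41 = 4 \left(24 - -21\right) 41 = 4 \left(24 + 21\right) 41 = 4 \cdot 45 \cdot 41 = 180 \cdot 41 = 7380$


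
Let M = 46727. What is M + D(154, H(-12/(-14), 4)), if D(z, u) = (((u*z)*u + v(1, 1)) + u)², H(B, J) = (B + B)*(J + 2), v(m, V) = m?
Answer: 13027261752/49 ≈ 2.6586e+8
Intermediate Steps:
H(B, J) = 2*B*(2 + J) (H(B, J) = (2*B)*(2 + J) = 2*B*(2 + J))
D(z, u) = (1 + u + z*u²)² (D(z, u) = (((u*z)*u + 1) + u)² = ((z*u² + 1) + u)² = ((1 + z*u²) + u)² = (1 + u + z*u²)²)
M + D(154, H(-12/(-14), 4)) = 46727 + (1 + 2*(-12/(-14))*(2 + 4) + 154*(2*(-12/(-14))*(2 + 4))²)² = 46727 + (1 + 2*(-12*(-1/14))*6 + 154*(2*(-12*(-1/14))*6)²)² = 46727 + (1 + 2*(6/7)*6 + 154*(2*(6/7)*6)²)² = 46727 + (1 + 72/7 + 154*(72/7)²)² = 46727 + (1 + 72/7 + 154*(5184/49))² = 46727 + (1 + 72/7 + 114048/7)² = 46727 + (114127/7)² = 46727 + 13024972129/49 = 13027261752/49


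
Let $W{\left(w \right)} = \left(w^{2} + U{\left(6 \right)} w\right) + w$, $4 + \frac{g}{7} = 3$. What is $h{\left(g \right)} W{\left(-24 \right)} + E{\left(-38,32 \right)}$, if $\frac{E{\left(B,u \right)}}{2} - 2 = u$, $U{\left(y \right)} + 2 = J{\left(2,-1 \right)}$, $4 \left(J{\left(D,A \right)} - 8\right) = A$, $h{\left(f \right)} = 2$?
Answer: $896$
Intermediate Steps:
$g = -7$ ($g = -28 + 7 \cdot 3 = -28 + 21 = -7$)
$J{\left(D,A \right)} = 8 + \frac{A}{4}$
$U{\left(y \right)} = \frac{23}{4}$ ($U{\left(y \right)} = -2 + \left(8 + \frac{1}{4} \left(-1\right)\right) = -2 + \left(8 - \frac{1}{4}\right) = -2 + \frac{31}{4} = \frac{23}{4}$)
$E{\left(B,u \right)} = 4 + 2 u$
$W{\left(w \right)} = w^{2} + \frac{27 w}{4}$ ($W{\left(w \right)} = \left(w^{2} + \frac{23 w}{4}\right) + w = w^{2} + \frac{27 w}{4}$)
$h{\left(g \right)} W{\left(-24 \right)} + E{\left(-38,32 \right)} = 2 \cdot \frac{1}{4} \left(-24\right) \left(27 + 4 \left(-24\right)\right) + \left(4 + 2 \cdot 32\right) = 2 \cdot \frac{1}{4} \left(-24\right) \left(27 - 96\right) + \left(4 + 64\right) = 2 \cdot \frac{1}{4} \left(-24\right) \left(-69\right) + 68 = 2 \cdot 414 + 68 = 828 + 68 = 896$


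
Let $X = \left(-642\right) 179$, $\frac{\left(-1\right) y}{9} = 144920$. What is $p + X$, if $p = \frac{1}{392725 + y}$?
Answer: $- \frac{104754077491}{911555} \approx -1.1492 \cdot 10^{5}$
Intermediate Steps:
$y = -1304280$ ($y = \left(-9\right) 144920 = -1304280$)
$X = -114918$
$p = - \frac{1}{911555}$ ($p = \frac{1}{392725 - 1304280} = \frac{1}{-911555} = - \frac{1}{911555} \approx -1.097 \cdot 10^{-6}$)
$p + X = - \frac{1}{911555} - 114918 = - \frac{104754077491}{911555}$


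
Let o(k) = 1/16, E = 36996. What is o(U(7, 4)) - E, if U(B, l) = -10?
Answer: -591935/16 ≈ -36996.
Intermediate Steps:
o(k) = 1/16
o(U(7, 4)) - E = 1/16 - 1*36996 = 1/16 - 36996 = -591935/16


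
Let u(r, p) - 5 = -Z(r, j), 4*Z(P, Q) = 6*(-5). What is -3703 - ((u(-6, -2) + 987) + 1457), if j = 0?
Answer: -12319/2 ≈ -6159.5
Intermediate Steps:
Z(P, Q) = -15/2 (Z(P, Q) = (6*(-5))/4 = (¼)*(-30) = -15/2)
u(r, p) = 25/2 (u(r, p) = 5 - 1*(-15/2) = 5 + 15/2 = 25/2)
-3703 - ((u(-6, -2) + 987) + 1457) = -3703 - ((25/2 + 987) + 1457) = -3703 - (1999/2 + 1457) = -3703 - 1*4913/2 = -3703 - 4913/2 = -12319/2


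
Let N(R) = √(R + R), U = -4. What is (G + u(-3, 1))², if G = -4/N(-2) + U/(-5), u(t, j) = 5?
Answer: 741/25 + 116*I/5 ≈ 29.64 + 23.2*I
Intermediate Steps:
N(R) = √2*√R (N(R) = √(2*R) = √2*√R)
G = ⅘ + 2*I (G = -4*(-I/2) - 4/(-5) = -4*(-I/2) - 4*(-⅕) = -4*(-I/2) + ⅘ = -(-2)*I + ⅘ = 2*I + ⅘ = ⅘ + 2*I ≈ 0.8 + 2.0*I)
(G + u(-3, 1))² = ((⅘ + 2*I) + 5)² = (29/5 + 2*I)²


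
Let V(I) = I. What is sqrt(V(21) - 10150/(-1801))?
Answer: 7*sqrt(1763179)/1801 ≈ 5.1610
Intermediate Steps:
sqrt(V(21) - 10150/(-1801)) = sqrt(21 - 10150/(-1801)) = sqrt(21 - 10150*(-1/1801)) = sqrt(21 + 10150/1801) = sqrt(47971/1801) = 7*sqrt(1763179)/1801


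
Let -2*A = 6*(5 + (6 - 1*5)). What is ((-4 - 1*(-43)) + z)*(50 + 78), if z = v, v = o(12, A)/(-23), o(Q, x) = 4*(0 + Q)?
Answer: 108672/23 ≈ 4724.9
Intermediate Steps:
A = -18 (A = -3*(5 + (6 - 1*5)) = -3*(5 + (6 - 5)) = -3*(5 + 1) = -3*6 = -½*36 = -18)
o(Q, x) = 4*Q
v = -48/23 (v = (4*12)/(-23) = 48*(-1/23) = -48/23 ≈ -2.0870)
z = -48/23 ≈ -2.0870
((-4 - 1*(-43)) + z)*(50 + 78) = ((-4 - 1*(-43)) - 48/23)*(50 + 78) = ((-4 + 43) - 48/23)*128 = (39 - 48/23)*128 = (849/23)*128 = 108672/23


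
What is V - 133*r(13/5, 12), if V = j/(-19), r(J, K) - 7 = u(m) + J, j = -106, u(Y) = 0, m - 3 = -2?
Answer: -120766/95 ≈ -1271.2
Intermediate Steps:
m = 1 (m = 3 - 2 = 1)
r(J, K) = 7 + J (r(J, K) = 7 + (0 + J) = 7 + J)
V = 106/19 (V = -106/(-19) = -106*(-1/19) = 106/19 ≈ 5.5789)
V - 133*r(13/5, 12) = 106/19 - 133*(7 + 13/5) = 106/19 - 133*48/5 = 106/19 - 6384/5 = -120766/95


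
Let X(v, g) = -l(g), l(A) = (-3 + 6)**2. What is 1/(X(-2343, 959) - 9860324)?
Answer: -1/9860333 ≈ -1.0142e-7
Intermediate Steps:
l(A) = 9 (l(A) = 3**2 = 9)
X(v, g) = -9 (X(v, g) = -1*9 = -9)
1/(X(-2343, 959) - 9860324) = 1/(-9 - 9860324) = 1/(-9860333) = -1/9860333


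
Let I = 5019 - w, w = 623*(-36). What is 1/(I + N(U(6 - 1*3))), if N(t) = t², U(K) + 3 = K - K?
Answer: 1/27456 ≈ 3.6422e-5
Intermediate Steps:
w = -22428
U(K) = -3 (U(K) = -3 + (K - K) = -3 + 0 = -3)
I = 27447 (I = 5019 - 1*(-22428) = 5019 + 22428 = 27447)
1/(I + N(U(6 - 1*3))) = 1/(27447 + (-3)²) = 1/(27447 + 9) = 1/27456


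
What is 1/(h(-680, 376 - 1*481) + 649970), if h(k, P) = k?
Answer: 1/649290 ≈ 1.5401e-6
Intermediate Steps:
1/(h(-680, 376 - 1*481) + 649970) = 1/(-680 + 649970) = 1/649290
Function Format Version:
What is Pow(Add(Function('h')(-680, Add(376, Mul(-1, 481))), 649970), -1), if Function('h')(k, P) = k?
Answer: Rational(1, 649290) ≈ 1.5401e-6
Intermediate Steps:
Pow(Add(Function('h')(-680, Add(376, Mul(-1, 481))), 649970), -1) = Pow(Add(-680, 649970), -1) = Pow(649290, -1) = Rational(1, 649290)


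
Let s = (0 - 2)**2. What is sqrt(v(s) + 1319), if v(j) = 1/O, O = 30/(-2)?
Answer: 2*sqrt(74190)/15 ≈ 36.317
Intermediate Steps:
s = 4 (s = (-2)**2 = 4)
O = -15 (O = 30*(-1/2) = -15)
v(j) = -1/15 (v(j) = 1/(-15) = -1/15)
sqrt(v(s) + 1319) = sqrt(-1/15 + 1319) = sqrt(19784/15) = 2*sqrt(74190)/15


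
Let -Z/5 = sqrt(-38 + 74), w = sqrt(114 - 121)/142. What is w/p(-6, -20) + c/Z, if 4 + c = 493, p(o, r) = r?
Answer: -163/10 - I*sqrt(7)/2840 ≈ -16.3 - 0.0009316*I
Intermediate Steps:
c = 489 (c = -4 + 493 = 489)
w = I*sqrt(7)/142 (w = sqrt(-7)*(1/142) = (I*sqrt(7))*(1/142) = I*sqrt(7)/142 ≈ 0.018632*I)
Z = -30 (Z = -5*sqrt(-38 + 74) = -5*sqrt(36) = -5*6 = -30)
w/p(-6, -20) + c/Z = (I*sqrt(7)/142)/(-20) + 489/(-30) = (I*sqrt(7)/142)*(-1/20) + 489*(-1/30) = -I*sqrt(7)/2840 - 163/10 = -163/10 - I*sqrt(7)/2840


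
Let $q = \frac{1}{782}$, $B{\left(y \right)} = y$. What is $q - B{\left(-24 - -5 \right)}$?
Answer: $\frac{14859}{782} \approx 19.001$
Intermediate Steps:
$q = \frac{1}{782} \approx 0.0012788$
$q - B{\left(-24 - -5 \right)} = \frac{1}{782} - \left(-24 - -5\right) = \frac{1}{782} - \left(-24 + 5\right) = \frac{1}{782} - -19 = \frac{1}{782} + 19 = \frac{14859}{782}$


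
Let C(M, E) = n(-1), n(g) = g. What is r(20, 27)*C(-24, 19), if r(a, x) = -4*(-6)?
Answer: -24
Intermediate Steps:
C(M, E) = -1
r(a, x) = 24
r(20, 27)*C(-24, 19) = 24*(-1) = -24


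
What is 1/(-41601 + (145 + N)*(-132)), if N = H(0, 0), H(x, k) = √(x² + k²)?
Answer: -1/60741 ≈ -1.6463e-5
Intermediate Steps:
H(x, k) = √(k² + x²)
N = 0 (N = √(0² + 0²) = √(0 + 0) = √0 = 0)
1/(-41601 + (145 + N)*(-132)) = 1/(-41601 + (145 + 0)*(-132)) = 1/(-41601 + 145*(-132)) = 1/(-41601 - 19140) = 1/(-60741) = -1/60741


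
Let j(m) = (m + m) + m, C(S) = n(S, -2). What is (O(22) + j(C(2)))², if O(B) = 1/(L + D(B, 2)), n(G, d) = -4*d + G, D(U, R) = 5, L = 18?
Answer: 477481/529 ≈ 902.61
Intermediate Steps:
n(G, d) = G - 4*d
C(S) = 8 + S (C(S) = S - 4*(-2) = S + 8 = 8 + S)
O(B) = 1/23 (O(B) = 1/(18 + 5) = 1/23)
j(m) = 3*m (j(m) = 2*m + m = 3*m)
(O(22) + j(C(2)))² = (1/23 + 3*(8 + 2))² = (1/23 + 3*10)² = (1/23 + 30)² = (691/23)² = 477481/529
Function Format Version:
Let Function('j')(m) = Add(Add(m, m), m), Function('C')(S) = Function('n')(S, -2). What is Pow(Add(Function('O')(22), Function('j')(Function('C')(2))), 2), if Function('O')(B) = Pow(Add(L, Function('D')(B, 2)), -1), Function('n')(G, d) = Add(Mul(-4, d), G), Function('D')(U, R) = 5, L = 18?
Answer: Rational(477481, 529) ≈ 902.61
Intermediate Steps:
Function('n')(G, d) = Add(G, Mul(-4, d))
Function('C')(S) = Add(8, S) (Function('C')(S) = Add(S, Mul(-4, -2)) = Add(S, 8) = Add(8, S))
Function('O')(B) = Rational(1, 23) (Function('O')(B) = Pow(Add(18, 5), -1) = Pow(23, -1) = Rational(1, 23))
Function('j')(m) = Mul(3, m) (Function('j')(m) = Add(Mul(2, m), m) = Mul(3, m))
Pow(Add(Function('O')(22), Function('j')(Function('C')(2))), 2) = Pow(Add(Rational(1, 23), Mul(3, Add(8, 2))), 2) = Pow(Add(Rational(1, 23), Mul(3, 10)), 2) = Pow(Add(Rational(1, 23), 30), 2) = Pow(Rational(691, 23), 2) = Rational(477481, 529)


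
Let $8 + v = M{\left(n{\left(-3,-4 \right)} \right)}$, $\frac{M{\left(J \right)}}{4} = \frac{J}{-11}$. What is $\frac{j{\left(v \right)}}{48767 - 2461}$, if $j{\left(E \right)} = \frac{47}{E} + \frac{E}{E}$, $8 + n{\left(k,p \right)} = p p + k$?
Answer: $- \frac{409}{5001048} \approx -8.1783 \cdot 10^{-5}$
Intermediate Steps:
$n{\left(k,p \right)} = -8 + k + p^{2}$ ($n{\left(k,p \right)} = -8 + \left(p p + k\right) = -8 + \left(p^{2} + k\right) = -8 + \left(k + p^{2}\right) = -8 + k + p^{2}$)
$M{\left(J \right)} = - \frac{4 J}{11}$ ($M{\left(J \right)} = 4 \frac{J}{-11} = 4 J \left(- \frac{1}{11}\right) = 4 \left(- \frac{J}{11}\right) = - \frac{4 J}{11}$)
$v = - \frac{108}{11}$ ($v = -8 - \frac{4 \left(-8 - 3 + \left(-4\right)^{2}\right)}{11} = -8 - \frac{4 \left(-8 - 3 + 16\right)}{11} = -8 - \frac{20}{11} = - \frac{108}{11} \approx -9.8182$)
$j{\left(E \right)} = 1 + \frac{47}{E}$ ($j{\left(E \right)} = \frac{47}{E} + 1 = 1 + \frac{47}{E}$)
$\frac{j{\left(v \right)}}{48767 - 2461} = \frac{\frac{1}{- \frac{108}{11}} \left(47 - \frac{108}{11}\right)}{48767 - 2461} = \frac{\left(- \frac{11}{108}\right) \frac{409}{11}}{48767 - 2461} = - \frac{409}{108 \cdot 46306} = \left(- \frac{409}{108}\right) \frac{1}{46306} = - \frac{409}{5001048}$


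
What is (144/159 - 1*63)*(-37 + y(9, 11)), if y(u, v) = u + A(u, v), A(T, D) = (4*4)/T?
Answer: 258892/159 ≈ 1628.3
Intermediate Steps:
A(T, D) = 16/T
y(u, v) = u + 16/u
(144/159 - 1*63)*(-37 + y(9, 11)) = (144/159 - 1*63)*(-37 + (9 + 16/9)) = (144*(1/159) - 63)*(-37 + (9 + 16*(⅑))) = (48/53 - 63)*(-37 + (9 + 16/9)) = -3291*(-37 + 97/9)/53 = -3291/53*(-236/9) = 258892/159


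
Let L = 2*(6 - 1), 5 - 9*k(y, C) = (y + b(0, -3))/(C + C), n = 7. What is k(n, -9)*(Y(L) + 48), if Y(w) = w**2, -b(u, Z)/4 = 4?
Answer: 74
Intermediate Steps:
b(u, Z) = -16 (b(u, Z) = -4*4 = -16)
k(y, C) = 5/9 - (-16 + y)/(18*C) (k(y, C) = 5/9 - (y - 16)/(9*(C + C)) = 5/9 - (-16 + y)/(9*(2*C)) = 5/9 - (-16 + y)*1/(2*C)/9 = 5/9 - (-16 + y)/(18*C))
L = 10 (L = 2*5 = 10)
k(n, -9)*(Y(L) + 48) = ((1/18)*(16 - 1*7 + 10*(-9))/(-9))*(10**2 + 48) = ((1/18)*(-1/9)*(16 - 7 - 90))*(100 + 48) = ((1/18)*(-1/9)*(-81))*148 = (1/2)*148 = 74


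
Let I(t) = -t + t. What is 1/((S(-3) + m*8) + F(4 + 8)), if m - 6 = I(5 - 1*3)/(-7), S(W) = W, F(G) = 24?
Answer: 1/69 ≈ 0.014493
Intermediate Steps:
I(t) = 0
m = 6 (m = 6 + 0/(-7) = 6 + 0*(-⅐) = 6 + 0 = 6)
1/((S(-3) + m*8) + F(4 + 8)) = 1/((-3 + 6*8) + 24) = 1/((-3 + 48) + 24) = 1/(45 + 24) = 1/69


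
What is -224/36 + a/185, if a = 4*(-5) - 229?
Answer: -12601/1665 ≈ -7.5682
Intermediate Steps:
a = -249 (a = -20 - 229 = -249)
-224/36 + a/185 = -224/36 - 249/185 = -224*1/36 - 249*1/185 = -56/9 - 249/185 = -12601/1665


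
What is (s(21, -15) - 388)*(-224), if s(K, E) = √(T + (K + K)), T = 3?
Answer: 86912 - 672*√5 ≈ 85409.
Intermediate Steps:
s(K, E) = √(3 + 2*K) (s(K, E) = √(3 + (K + K)) = √(3 + 2*K))
(s(21, -15) - 388)*(-224) = (√(3 + 2*21) - 388)*(-224) = (√(3 + 42) - 388)*(-224) = (√45 - 388)*(-224) = (3*√5 - 388)*(-224) = (-388 + 3*√5)*(-224) = 86912 - 672*√5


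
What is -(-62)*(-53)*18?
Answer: -59148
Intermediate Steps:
-(-62)*(-53)*18 = -62*53*18 = -3286*18 = -59148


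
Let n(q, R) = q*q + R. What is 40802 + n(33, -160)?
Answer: 41731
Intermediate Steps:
n(q, R) = R + q**2 (n(q, R) = q**2 + R = R + q**2)
40802 + n(33, -160) = 40802 + (-160 + 33**2) = 40802 + (-160 + 1089) = 40802 + 929 = 41731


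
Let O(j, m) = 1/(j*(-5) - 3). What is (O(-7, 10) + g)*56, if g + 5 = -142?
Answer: -32921/4 ≈ -8230.3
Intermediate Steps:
g = -147 (g = -5 - 142 = -147)
O(j, m) = 1/(-3 - 5*j) (O(j, m) = 1/(-5*j - 3) = 1/(-3 - 5*j))
(O(-7, 10) + g)*56 = (-1/(3 + 5*(-7)) - 147)*56 = (-1/(3 - 35) - 147)*56 = (-1/(-32) - 147)*56 = (-1*(-1/32) - 147)*56 = (1/32 - 147)*56 = -4703/32*56 = -32921/4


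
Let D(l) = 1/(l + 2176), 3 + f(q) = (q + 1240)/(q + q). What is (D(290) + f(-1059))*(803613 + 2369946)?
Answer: -1420449041398/145083 ≈ -9.7906e+6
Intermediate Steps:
f(q) = -3 + (1240 + q)/(2*q) (f(q) = -3 + (q + 1240)/(q + q) = -3 + (1240 + q)/((2*q)) = -3 + (1240 + q)*(1/(2*q)) = -3 + (1240 + q)/(2*q))
D(l) = 1/(2176 + l)
(D(290) + f(-1059))*(803613 + 2369946) = (1/(2176 + 290) + (-5/2 + 620/(-1059)))*(803613 + 2369946) = (1/2466 + (-5/2 + 620*(-1/1059)))*3173559 = (1/2466 + (-5/2 - 620/1059))*3173559 = (1/2466 - 6535/2118)*3173559 = -1342766/435249*3173559 = -1420449041398/145083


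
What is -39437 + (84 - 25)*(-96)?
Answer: -45101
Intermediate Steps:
-39437 + (84 - 25)*(-96) = -39437 + 59*(-96) = -39437 - 5664 = -45101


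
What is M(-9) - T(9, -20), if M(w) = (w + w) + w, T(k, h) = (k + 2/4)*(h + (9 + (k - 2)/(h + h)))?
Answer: 6333/80 ≈ 79.162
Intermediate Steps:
T(k, h) = (½ + k)*(9 + h + (-2 + k)/(2*h)) (T(k, h) = (k + 2*(¼))*(h + (9 + (-2 + k)/((2*h)))) = (k + ½)*(h + (9 + (-2 + k)*(1/(2*h)))) = (½ + k)*(h + (9 + (-2 + k)/(2*h))) = (½ + k)*(9 + h + (-2 + k)/(2*h)))
M(w) = 3*w (M(w) = 2*w + w = 3*w)
M(-9) - T(9, -20) = 3*(-9) - (-2 - 3*9 + 2*9² + 2*(-20)*(9 - 20 + 18*9 + 2*(-20)*9))/(4*(-20)) = -27 - (-1)*(-2 - 27 + 2*81 + 2*(-20)*(9 - 20 + 162 - 360))/(4*20) = -27 - (-1)*(-2 - 27 + 162 + 2*(-20)*(-209))/(4*20) = -27 - (-1)*(-2 - 27 + 162 + 8360)/(4*20) = -27 - (-1)*8493/(4*20) = -27 - 1*(-8493/80) = -27 + 8493/80 = 6333/80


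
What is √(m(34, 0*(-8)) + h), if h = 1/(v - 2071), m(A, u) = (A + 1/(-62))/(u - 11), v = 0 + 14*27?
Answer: I*√4119512745458/1154626 ≈ 1.7578*I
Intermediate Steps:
v = 378 (v = 0 + 378 = 378)
m(A, u) = (-1/62 + A)/(-11 + u) (m(A, u) = (A - 1/62)/(-11 + u) = (-1/62 + A)/(-11 + u))
h = -1/1693 (h = 1/(378 - 2071) = 1/(-1693) = -1/1693 ≈ -0.00059067)
√(m(34, 0*(-8)) + h) = √((-1/62 + 34)/(-11 + 0*(-8)) - 1/1693) = √((2107/62)/(-11 + 0) - 1/1693) = √((2107/62)/(-11) - 1/1693) = √(-1/11*2107/62 - 1/1693) = √(-2107/682 - 1/1693) = √(-3567833/1154626) = I*√4119512745458/1154626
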